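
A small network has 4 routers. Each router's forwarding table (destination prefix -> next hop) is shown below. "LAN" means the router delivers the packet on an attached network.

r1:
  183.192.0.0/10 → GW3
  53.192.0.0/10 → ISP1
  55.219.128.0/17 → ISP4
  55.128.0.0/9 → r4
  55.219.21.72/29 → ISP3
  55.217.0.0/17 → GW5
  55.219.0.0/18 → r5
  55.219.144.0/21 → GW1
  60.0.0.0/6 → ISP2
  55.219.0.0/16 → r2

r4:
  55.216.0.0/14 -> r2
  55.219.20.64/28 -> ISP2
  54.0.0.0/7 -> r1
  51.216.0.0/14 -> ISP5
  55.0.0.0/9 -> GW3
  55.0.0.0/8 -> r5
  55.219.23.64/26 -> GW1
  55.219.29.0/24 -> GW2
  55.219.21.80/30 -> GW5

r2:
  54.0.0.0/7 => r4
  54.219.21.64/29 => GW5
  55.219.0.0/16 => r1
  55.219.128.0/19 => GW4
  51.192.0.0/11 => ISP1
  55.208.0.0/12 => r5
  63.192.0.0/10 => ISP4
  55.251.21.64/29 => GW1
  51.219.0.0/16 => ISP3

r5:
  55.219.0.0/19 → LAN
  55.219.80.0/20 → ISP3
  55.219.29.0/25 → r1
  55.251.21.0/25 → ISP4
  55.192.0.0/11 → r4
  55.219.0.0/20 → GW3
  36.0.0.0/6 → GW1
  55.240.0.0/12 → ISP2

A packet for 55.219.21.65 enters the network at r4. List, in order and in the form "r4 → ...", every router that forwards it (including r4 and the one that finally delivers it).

r4 → r2 → r1 → r5

At r4: longest match for 55.219.21.65 is 55.216.0.0/14 -> r2
At r2: longest match for 55.219.21.65 is 55.219.0.0/16 -> r1
At r1: longest match for 55.219.21.65 is 55.219.0.0/18 -> r5
At r5: longest match for 55.219.21.65 is 55.219.0.0/19 -> LAN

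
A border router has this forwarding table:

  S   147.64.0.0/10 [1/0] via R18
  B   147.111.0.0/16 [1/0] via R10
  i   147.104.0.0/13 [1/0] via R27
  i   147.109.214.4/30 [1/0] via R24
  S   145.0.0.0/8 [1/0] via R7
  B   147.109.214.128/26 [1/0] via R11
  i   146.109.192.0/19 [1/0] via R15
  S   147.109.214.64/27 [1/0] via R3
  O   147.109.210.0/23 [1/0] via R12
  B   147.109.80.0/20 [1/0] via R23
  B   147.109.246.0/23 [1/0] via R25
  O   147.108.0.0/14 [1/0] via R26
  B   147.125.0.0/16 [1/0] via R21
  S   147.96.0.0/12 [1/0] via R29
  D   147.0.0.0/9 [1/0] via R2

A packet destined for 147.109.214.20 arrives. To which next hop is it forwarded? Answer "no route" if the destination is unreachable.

Routes whose prefix contains 147.109.214.20:
  147.0.0.0/9 (147.0.0.0 - 147.127.255.255) -> R2
  147.64.0.0/10 (147.64.0.0 - 147.127.255.255) -> R18
  147.96.0.0/12 (147.96.0.0 - 147.111.255.255) -> R29
  147.104.0.0/13 (147.104.0.0 - 147.111.255.255) -> R27
  147.108.0.0/14 (147.108.0.0 - 147.111.255.255) -> R26
More-specific entries that do NOT match:
  147.109.214.4/30 (147.109.214.4 - 147.109.214.7) does not contain 147.109.214.20
  147.109.214.64/27 (147.109.214.64 - 147.109.214.95) does not contain 147.109.214.20
  147.109.214.128/26 (147.109.214.128 - 147.109.214.191) does not contain 147.109.214.20
  147.109.210.0/23 (147.109.210.0 - 147.109.211.255) does not contain 147.109.214.20
  147.109.246.0/23 (147.109.246.0 - 147.109.247.255) does not contain 147.109.214.20
  147.109.80.0/20 (147.109.80.0 - 147.109.95.255) does not contain 147.109.214.20
  146.109.192.0/19 (146.109.192.0 - 146.109.223.255) does not contain 147.109.214.20
  147.111.0.0/16 (147.111.0.0 - 147.111.255.255) does not contain 147.109.214.20
  147.125.0.0/16 (147.125.0.0 - 147.125.255.255) does not contain 147.109.214.20
Longest matching prefix is /14 -> next hop R26.

R26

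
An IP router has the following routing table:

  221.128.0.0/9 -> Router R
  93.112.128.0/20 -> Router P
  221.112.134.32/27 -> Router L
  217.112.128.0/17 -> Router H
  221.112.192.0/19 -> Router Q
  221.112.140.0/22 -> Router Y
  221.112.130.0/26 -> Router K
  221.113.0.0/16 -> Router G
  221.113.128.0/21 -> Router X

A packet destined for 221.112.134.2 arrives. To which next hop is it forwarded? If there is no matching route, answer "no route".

no route

No entry's prefix contains 221.112.134.2; there is no default route.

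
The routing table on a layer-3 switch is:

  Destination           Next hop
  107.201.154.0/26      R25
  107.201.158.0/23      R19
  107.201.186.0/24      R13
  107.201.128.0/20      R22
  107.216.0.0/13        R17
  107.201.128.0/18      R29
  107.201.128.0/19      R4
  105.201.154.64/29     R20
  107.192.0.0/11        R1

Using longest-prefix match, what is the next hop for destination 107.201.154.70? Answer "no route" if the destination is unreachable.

R4

Routes whose prefix contains 107.201.154.70:
  107.192.0.0/11 (107.192.0.0 - 107.223.255.255) -> R1
  107.201.128.0/18 (107.201.128.0 - 107.201.191.255) -> R29
  107.201.128.0/19 (107.201.128.0 - 107.201.159.255) -> R4
More-specific entries that do NOT match:
  105.201.154.64/29 (105.201.154.64 - 105.201.154.71) does not contain 107.201.154.70
  107.201.154.0/26 (107.201.154.0 - 107.201.154.63) does not contain 107.201.154.70
  107.201.186.0/24 (107.201.186.0 - 107.201.186.255) does not contain 107.201.154.70
  107.201.158.0/23 (107.201.158.0 - 107.201.159.255) does not contain 107.201.154.70
  107.201.128.0/20 (107.201.128.0 - 107.201.143.255) does not contain 107.201.154.70
Longest matching prefix is /19 -> next hop R4.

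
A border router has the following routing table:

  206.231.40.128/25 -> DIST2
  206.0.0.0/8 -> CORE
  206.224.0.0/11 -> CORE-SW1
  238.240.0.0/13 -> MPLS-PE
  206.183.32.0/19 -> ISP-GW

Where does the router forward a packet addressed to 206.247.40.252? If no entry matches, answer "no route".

Routes whose prefix contains 206.247.40.252:
  206.0.0.0/8 (206.0.0.0 - 206.255.255.255) -> CORE
  206.224.0.0/11 (206.224.0.0 - 206.255.255.255) -> CORE-SW1
More-specific entries that do NOT match:
  206.231.40.128/25 (206.231.40.128 - 206.231.40.255) does not contain 206.247.40.252
  206.183.32.0/19 (206.183.32.0 - 206.183.63.255) does not contain 206.247.40.252
  238.240.0.0/13 (238.240.0.0 - 238.247.255.255) does not contain 206.247.40.252
Longest matching prefix is /11 -> next hop CORE-SW1.

CORE-SW1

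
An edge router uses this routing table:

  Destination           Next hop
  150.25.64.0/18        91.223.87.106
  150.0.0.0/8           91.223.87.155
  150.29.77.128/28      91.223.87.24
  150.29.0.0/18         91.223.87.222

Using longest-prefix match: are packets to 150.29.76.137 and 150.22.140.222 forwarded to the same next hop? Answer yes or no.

150.29.76.137: longest match 150.0.0.0/8 -> 91.223.87.155
150.22.140.222: longest match 150.0.0.0/8 -> 91.223.87.155

yes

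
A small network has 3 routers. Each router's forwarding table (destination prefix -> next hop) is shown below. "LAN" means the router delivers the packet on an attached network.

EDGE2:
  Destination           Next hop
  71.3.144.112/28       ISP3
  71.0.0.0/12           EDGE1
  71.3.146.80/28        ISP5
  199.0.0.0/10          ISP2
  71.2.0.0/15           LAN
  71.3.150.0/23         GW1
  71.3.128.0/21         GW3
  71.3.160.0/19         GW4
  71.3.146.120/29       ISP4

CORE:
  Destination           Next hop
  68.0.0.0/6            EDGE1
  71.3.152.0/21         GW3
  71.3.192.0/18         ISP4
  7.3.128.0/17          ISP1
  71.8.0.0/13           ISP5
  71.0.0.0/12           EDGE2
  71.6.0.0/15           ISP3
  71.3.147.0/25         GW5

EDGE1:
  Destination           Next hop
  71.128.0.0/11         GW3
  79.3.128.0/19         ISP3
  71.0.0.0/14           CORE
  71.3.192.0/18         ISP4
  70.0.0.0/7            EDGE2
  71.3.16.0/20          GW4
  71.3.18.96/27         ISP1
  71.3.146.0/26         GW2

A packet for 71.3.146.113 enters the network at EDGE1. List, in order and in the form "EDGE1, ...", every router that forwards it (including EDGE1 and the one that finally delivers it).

At EDGE1: longest match for 71.3.146.113 is 71.0.0.0/14 -> CORE
At CORE: longest match for 71.3.146.113 is 71.0.0.0/12 -> EDGE2
At EDGE2: longest match for 71.3.146.113 is 71.2.0.0/15 -> LAN

EDGE1, CORE, EDGE2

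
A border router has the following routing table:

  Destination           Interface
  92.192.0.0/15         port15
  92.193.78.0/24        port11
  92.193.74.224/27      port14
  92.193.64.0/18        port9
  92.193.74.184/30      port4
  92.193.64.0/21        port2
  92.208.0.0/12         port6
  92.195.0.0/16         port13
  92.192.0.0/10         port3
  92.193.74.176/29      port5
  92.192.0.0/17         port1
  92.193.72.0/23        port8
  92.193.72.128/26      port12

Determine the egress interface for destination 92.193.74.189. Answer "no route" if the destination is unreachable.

Routes whose prefix contains 92.193.74.189:
  92.192.0.0/10 (92.192.0.0 - 92.255.255.255) -> port3
  92.192.0.0/15 (92.192.0.0 - 92.193.255.255) -> port15
  92.193.64.0/18 (92.193.64.0 - 92.193.127.255) -> port9
More-specific entries that do NOT match:
  92.193.74.184/30 (92.193.74.184 - 92.193.74.187) does not contain 92.193.74.189
  92.193.74.176/29 (92.193.74.176 - 92.193.74.183) does not contain 92.193.74.189
  92.193.74.224/27 (92.193.74.224 - 92.193.74.255) does not contain 92.193.74.189
  92.193.72.128/26 (92.193.72.128 - 92.193.72.191) does not contain 92.193.74.189
  92.193.78.0/24 (92.193.78.0 - 92.193.78.255) does not contain 92.193.74.189
  92.193.72.0/23 (92.193.72.0 - 92.193.73.255) does not contain 92.193.74.189
  92.193.64.0/21 (92.193.64.0 - 92.193.71.255) does not contain 92.193.74.189
Longest matching prefix is /18 -> interface port9.

port9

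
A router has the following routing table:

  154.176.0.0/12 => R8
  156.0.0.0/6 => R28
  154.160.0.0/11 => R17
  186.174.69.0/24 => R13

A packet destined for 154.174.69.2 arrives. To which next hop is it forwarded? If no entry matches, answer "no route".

Routes whose prefix contains 154.174.69.2:
  154.160.0.0/11 (154.160.0.0 - 154.191.255.255) -> R17
More-specific entries that do NOT match:
  186.174.69.0/24 (186.174.69.0 - 186.174.69.255) does not contain 154.174.69.2
  154.176.0.0/12 (154.176.0.0 - 154.191.255.255) does not contain 154.174.69.2
Longest matching prefix is /11 -> next hop R17.

R17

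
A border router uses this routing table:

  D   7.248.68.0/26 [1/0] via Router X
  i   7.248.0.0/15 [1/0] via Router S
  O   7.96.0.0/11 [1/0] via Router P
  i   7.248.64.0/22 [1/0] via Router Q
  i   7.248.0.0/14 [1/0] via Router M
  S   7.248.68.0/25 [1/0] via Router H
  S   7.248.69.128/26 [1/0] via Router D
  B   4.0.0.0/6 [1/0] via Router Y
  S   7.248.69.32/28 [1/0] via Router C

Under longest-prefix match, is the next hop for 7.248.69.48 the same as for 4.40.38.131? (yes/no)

7.248.69.48: longest match 7.248.0.0/15 -> Router S
4.40.38.131: longest match 4.0.0.0/6 -> Router Y

no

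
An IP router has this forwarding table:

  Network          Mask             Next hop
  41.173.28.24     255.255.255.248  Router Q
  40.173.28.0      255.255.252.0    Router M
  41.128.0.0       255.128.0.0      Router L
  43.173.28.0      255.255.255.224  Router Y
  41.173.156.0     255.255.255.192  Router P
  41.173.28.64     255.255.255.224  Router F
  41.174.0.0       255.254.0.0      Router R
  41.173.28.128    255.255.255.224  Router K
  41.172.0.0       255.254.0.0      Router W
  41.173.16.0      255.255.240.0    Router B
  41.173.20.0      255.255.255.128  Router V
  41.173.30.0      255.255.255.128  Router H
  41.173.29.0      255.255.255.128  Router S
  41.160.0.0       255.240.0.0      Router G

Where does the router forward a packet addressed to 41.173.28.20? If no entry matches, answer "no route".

Routes whose prefix contains 41.173.28.20:
  41.128.0.0/9 (41.128.0.0 - 41.255.255.255) -> Router L
  41.160.0.0/12 (41.160.0.0 - 41.175.255.255) -> Router G
  41.172.0.0/15 (41.172.0.0 - 41.173.255.255) -> Router W
  41.173.16.0/20 (41.173.16.0 - 41.173.31.255) -> Router B
More-specific entries that do NOT match:
  41.173.28.24/29 (41.173.28.24 - 41.173.28.31) does not contain 41.173.28.20
  43.173.28.0/27 (43.173.28.0 - 43.173.28.31) does not contain 41.173.28.20
  41.173.28.64/27 (41.173.28.64 - 41.173.28.95) does not contain 41.173.28.20
  41.173.28.128/27 (41.173.28.128 - 41.173.28.159) does not contain 41.173.28.20
  41.173.156.0/26 (41.173.156.0 - 41.173.156.63) does not contain 41.173.28.20
  41.173.20.0/25 (41.173.20.0 - 41.173.20.127) does not contain 41.173.28.20
  41.173.30.0/25 (41.173.30.0 - 41.173.30.127) does not contain 41.173.28.20
  41.173.29.0/25 (41.173.29.0 - 41.173.29.127) does not contain 41.173.28.20
  40.173.28.0/22 (40.173.28.0 - 40.173.31.255) does not contain 41.173.28.20
Longest matching prefix is /20 -> next hop Router B.

Router B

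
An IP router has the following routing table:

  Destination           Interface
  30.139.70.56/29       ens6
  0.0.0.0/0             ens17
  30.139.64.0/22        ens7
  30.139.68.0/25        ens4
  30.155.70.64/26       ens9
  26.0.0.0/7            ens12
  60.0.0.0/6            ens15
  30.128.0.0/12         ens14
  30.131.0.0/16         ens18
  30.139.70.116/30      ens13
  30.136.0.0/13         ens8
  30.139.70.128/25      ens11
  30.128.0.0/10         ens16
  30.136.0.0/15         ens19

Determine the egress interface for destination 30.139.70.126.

ens8

Routes whose prefix contains 30.139.70.126:
  0.0.0.0/0 (default, matches everything) -> ens17
  30.128.0.0/10 (30.128.0.0 - 30.191.255.255) -> ens16
  30.128.0.0/12 (30.128.0.0 - 30.143.255.255) -> ens14
  30.136.0.0/13 (30.136.0.0 - 30.143.255.255) -> ens8
More-specific entries that do NOT match:
  30.139.70.116/30 (30.139.70.116 - 30.139.70.119) does not contain 30.139.70.126
  30.139.70.56/29 (30.139.70.56 - 30.139.70.63) does not contain 30.139.70.126
  30.155.70.64/26 (30.155.70.64 - 30.155.70.127) does not contain 30.139.70.126
  30.139.68.0/25 (30.139.68.0 - 30.139.68.127) does not contain 30.139.70.126
  30.139.70.128/25 (30.139.70.128 - 30.139.70.255) does not contain 30.139.70.126
  30.139.64.0/22 (30.139.64.0 - 30.139.67.255) does not contain 30.139.70.126
  30.131.0.0/16 (30.131.0.0 - 30.131.255.255) does not contain 30.139.70.126
  30.136.0.0/15 (30.136.0.0 - 30.137.255.255) does not contain 30.139.70.126
Longest matching prefix is /13 -> interface ens8.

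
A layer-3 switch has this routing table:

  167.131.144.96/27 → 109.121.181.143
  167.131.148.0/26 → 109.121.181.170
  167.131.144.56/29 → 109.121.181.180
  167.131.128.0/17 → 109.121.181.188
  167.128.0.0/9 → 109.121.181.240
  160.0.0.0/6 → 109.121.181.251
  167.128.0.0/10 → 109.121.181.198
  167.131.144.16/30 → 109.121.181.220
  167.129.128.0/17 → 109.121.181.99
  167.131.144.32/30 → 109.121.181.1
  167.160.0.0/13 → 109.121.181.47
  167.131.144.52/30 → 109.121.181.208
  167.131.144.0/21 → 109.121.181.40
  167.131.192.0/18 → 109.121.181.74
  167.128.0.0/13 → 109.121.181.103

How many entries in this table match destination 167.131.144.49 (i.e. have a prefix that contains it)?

5

Prefixes containing 167.131.144.49:
  167.128.0.0/9 (167.128.0.0 - 167.255.255.255)
  167.128.0.0/10 (167.128.0.0 - 167.191.255.255)
  167.128.0.0/13 (167.128.0.0 - 167.135.255.255)
  167.131.128.0/17 (167.131.128.0 - 167.131.255.255)
  167.131.144.0/21 (167.131.144.0 - 167.131.151.255)
Total matching entries: 5.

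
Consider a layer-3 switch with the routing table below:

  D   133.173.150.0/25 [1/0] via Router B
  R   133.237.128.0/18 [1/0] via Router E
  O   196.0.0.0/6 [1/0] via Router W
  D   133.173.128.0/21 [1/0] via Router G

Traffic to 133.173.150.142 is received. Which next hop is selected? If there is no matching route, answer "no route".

no route

No entry's prefix contains 133.173.150.142; there is no default route.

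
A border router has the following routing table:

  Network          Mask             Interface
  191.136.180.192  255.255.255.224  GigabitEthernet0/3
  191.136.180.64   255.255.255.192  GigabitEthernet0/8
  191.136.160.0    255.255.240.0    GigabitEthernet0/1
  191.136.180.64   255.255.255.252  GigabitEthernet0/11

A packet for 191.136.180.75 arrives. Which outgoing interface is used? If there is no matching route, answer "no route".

GigabitEthernet0/8

Routes whose prefix contains 191.136.180.75:
  191.136.180.64/26 (191.136.180.64 - 191.136.180.127) -> GigabitEthernet0/8
More-specific entries that do NOT match:
  191.136.180.64/30 (191.136.180.64 - 191.136.180.67) does not contain 191.136.180.75
  191.136.180.192/27 (191.136.180.192 - 191.136.180.223) does not contain 191.136.180.75
Longest matching prefix is /26 -> interface GigabitEthernet0/8.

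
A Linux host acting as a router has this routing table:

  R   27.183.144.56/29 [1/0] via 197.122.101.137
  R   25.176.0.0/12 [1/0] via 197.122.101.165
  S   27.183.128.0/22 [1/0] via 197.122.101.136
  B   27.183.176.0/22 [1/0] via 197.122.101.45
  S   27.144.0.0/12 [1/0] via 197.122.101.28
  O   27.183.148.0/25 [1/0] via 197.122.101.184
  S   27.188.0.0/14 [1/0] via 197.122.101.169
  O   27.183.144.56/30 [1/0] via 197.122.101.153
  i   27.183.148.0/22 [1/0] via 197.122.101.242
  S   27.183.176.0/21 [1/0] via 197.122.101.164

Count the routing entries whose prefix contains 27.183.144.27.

0

No listed prefix contains 27.183.144.27.
Total matching entries: 0.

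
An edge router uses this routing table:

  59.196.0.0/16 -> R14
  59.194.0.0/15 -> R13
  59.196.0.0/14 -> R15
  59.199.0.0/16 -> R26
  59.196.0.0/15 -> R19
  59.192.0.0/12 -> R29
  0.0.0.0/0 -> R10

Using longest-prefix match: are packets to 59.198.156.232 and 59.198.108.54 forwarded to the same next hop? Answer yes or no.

59.198.156.232: longest match 59.196.0.0/14 -> R15
59.198.108.54: longest match 59.196.0.0/14 -> R15

yes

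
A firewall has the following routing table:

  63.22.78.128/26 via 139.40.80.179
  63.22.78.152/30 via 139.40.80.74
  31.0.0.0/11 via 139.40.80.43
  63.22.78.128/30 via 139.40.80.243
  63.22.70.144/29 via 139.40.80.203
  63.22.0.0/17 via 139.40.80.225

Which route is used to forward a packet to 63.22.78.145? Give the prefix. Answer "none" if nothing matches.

Entries matching 63.22.78.145:
  63.22.0.0/17 (63.22.0.0 - 63.22.127.255)
  63.22.78.128/26 (63.22.78.128 - 63.22.78.191)
Most specific is 63.22.78.128/26.

63.22.78.128/26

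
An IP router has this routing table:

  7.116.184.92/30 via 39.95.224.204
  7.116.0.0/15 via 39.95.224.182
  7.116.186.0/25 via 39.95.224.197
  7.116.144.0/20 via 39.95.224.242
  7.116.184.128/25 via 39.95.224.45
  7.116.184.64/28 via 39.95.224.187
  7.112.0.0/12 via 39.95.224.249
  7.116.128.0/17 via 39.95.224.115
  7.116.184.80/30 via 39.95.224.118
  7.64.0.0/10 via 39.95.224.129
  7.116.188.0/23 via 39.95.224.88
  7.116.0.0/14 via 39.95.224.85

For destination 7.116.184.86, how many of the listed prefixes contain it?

5

Prefixes containing 7.116.184.86:
  7.64.0.0/10 (7.64.0.0 - 7.127.255.255)
  7.112.0.0/12 (7.112.0.0 - 7.127.255.255)
  7.116.0.0/14 (7.116.0.0 - 7.119.255.255)
  7.116.0.0/15 (7.116.0.0 - 7.117.255.255)
  7.116.128.0/17 (7.116.128.0 - 7.116.255.255)
Total matching entries: 5.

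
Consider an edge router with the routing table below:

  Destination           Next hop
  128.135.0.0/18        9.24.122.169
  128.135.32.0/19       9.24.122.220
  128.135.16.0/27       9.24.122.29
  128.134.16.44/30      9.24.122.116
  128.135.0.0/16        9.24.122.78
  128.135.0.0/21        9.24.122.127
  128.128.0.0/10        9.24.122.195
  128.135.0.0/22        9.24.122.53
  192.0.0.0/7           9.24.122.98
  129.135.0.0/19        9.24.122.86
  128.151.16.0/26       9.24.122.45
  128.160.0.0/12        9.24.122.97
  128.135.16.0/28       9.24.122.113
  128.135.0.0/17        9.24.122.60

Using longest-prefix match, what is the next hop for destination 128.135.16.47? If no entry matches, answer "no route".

Routes whose prefix contains 128.135.16.47:
  128.128.0.0/10 (128.128.0.0 - 128.191.255.255) -> 9.24.122.195
  128.135.0.0/16 (128.135.0.0 - 128.135.255.255) -> 9.24.122.78
  128.135.0.0/17 (128.135.0.0 - 128.135.127.255) -> 9.24.122.60
  128.135.0.0/18 (128.135.0.0 - 128.135.63.255) -> 9.24.122.169
More-specific entries that do NOT match:
  128.134.16.44/30 (128.134.16.44 - 128.134.16.47) does not contain 128.135.16.47
  128.135.16.0/28 (128.135.16.0 - 128.135.16.15) does not contain 128.135.16.47
  128.135.16.0/27 (128.135.16.0 - 128.135.16.31) does not contain 128.135.16.47
  128.151.16.0/26 (128.151.16.0 - 128.151.16.63) does not contain 128.135.16.47
  128.135.0.0/22 (128.135.0.0 - 128.135.3.255) does not contain 128.135.16.47
  128.135.0.0/21 (128.135.0.0 - 128.135.7.255) does not contain 128.135.16.47
  128.135.32.0/19 (128.135.32.0 - 128.135.63.255) does not contain 128.135.16.47
  129.135.0.0/19 (129.135.0.0 - 129.135.31.255) does not contain 128.135.16.47
Longest matching prefix is /18 -> next hop 9.24.122.169.

9.24.122.169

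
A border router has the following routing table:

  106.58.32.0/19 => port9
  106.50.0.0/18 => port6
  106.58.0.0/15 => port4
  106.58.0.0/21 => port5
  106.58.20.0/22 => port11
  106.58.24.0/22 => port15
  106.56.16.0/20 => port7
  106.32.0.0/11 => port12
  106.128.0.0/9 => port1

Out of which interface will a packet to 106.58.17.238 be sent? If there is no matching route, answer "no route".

Routes whose prefix contains 106.58.17.238:
  106.32.0.0/11 (106.32.0.0 - 106.63.255.255) -> port12
  106.58.0.0/15 (106.58.0.0 - 106.59.255.255) -> port4
More-specific entries that do NOT match:
  106.58.20.0/22 (106.58.20.0 - 106.58.23.255) does not contain 106.58.17.238
  106.58.24.0/22 (106.58.24.0 - 106.58.27.255) does not contain 106.58.17.238
  106.58.0.0/21 (106.58.0.0 - 106.58.7.255) does not contain 106.58.17.238
  106.56.16.0/20 (106.56.16.0 - 106.56.31.255) does not contain 106.58.17.238
  106.58.32.0/19 (106.58.32.0 - 106.58.63.255) does not contain 106.58.17.238
  106.50.0.0/18 (106.50.0.0 - 106.50.63.255) does not contain 106.58.17.238
Longest matching prefix is /15 -> interface port4.

port4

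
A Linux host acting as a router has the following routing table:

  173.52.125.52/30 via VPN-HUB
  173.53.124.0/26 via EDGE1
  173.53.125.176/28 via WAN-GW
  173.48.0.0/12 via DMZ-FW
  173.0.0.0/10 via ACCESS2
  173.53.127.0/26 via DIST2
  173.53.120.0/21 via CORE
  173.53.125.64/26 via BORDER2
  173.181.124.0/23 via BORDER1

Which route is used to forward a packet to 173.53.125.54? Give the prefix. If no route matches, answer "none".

173.53.120.0/21

Entries matching 173.53.125.54:
  173.0.0.0/10 (173.0.0.0 - 173.63.255.255)
  173.48.0.0/12 (173.48.0.0 - 173.63.255.255)
  173.53.120.0/21 (173.53.120.0 - 173.53.127.255)
Most specific is 173.53.120.0/21.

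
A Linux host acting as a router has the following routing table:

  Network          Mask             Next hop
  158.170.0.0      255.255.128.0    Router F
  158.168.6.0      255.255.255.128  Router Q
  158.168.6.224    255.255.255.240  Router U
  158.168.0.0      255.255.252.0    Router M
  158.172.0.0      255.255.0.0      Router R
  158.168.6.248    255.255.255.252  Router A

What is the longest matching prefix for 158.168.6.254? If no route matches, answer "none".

none

158.168.6.254 is outside every listed prefix and there is no default route.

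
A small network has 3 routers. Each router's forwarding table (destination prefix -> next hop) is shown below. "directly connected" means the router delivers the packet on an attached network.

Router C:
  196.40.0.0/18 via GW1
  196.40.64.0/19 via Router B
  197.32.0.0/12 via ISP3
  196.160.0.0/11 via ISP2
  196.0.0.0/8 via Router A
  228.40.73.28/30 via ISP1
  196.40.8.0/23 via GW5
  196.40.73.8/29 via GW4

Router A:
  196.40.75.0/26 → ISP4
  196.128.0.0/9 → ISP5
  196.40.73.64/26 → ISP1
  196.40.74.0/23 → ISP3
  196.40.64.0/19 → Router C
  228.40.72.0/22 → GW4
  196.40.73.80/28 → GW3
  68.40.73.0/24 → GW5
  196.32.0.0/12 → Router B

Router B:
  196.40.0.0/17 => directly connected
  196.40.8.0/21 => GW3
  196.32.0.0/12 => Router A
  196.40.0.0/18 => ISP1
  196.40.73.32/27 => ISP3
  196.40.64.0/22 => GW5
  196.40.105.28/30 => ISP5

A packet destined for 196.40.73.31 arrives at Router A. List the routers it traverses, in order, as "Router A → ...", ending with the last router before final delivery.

At Router A: longest match for 196.40.73.31 is 196.40.64.0/19 -> Router C
At Router C: longest match for 196.40.73.31 is 196.40.64.0/19 -> Router B
At Router B: longest match for 196.40.73.31 is 196.40.0.0/17 -> directly connected

Router A → Router C → Router B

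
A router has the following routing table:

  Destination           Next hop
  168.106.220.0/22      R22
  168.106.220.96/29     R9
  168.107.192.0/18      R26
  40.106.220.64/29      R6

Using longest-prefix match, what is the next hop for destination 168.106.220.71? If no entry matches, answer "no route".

Routes whose prefix contains 168.106.220.71:
  168.106.220.0/22 (168.106.220.0 - 168.106.223.255) -> R22
More-specific entries that do NOT match:
  168.106.220.96/29 (168.106.220.96 - 168.106.220.103) does not contain 168.106.220.71
  40.106.220.64/29 (40.106.220.64 - 40.106.220.71) does not contain 168.106.220.71
Longest matching prefix is /22 -> next hop R22.

R22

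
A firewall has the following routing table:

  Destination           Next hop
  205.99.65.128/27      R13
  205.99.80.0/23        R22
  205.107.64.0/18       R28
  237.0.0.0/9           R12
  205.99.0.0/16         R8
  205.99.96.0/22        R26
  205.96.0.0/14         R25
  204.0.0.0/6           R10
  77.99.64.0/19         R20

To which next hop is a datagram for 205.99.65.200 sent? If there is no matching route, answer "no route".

R8

Routes whose prefix contains 205.99.65.200:
  204.0.0.0/6 (204.0.0.0 - 207.255.255.255) -> R10
  205.96.0.0/14 (205.96.0.0 - 205.99.255.255) -> R25
  205.99.0.0/16 (205.99.0.0 - 205.99.255.255) -> R8
More-specific entries that do NOT match:
  205.99.65.128/27 (205.99.65.128 - 205.99.65.159) does not contain 205.99.65.200
  205.99.80.0/23 (205.99.80.0 - 205.99.81.255) does not contain 205.99.65.200
  205.99.96.0/22 (205.99.96.0 - 205.99.99.255) does not contain 205.99.65.200
  77.99.64.0/19 (77.99.64.0 - 77.99.95.255) does not contain 205.99.65.200
  205.107.64.0/18 (205.107.64.0 - 205.107.127.255) does not contain 205.99.65.200
Longest matching prefix is /16 -> next hop R8.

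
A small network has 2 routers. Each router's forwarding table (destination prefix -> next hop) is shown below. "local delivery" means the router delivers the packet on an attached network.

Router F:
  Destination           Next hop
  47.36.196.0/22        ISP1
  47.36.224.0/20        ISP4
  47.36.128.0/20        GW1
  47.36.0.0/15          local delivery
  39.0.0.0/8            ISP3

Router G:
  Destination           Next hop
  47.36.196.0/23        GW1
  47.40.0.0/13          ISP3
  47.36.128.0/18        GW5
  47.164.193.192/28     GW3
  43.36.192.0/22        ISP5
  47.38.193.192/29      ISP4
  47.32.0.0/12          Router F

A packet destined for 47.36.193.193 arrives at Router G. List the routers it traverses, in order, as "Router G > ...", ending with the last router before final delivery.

At Router G: longest match for 47.36.193.193 is 47.32.0.0/12 -> Router F
At Router F: longest match for 47.36.193.193 is 47.36.0.0/15 -> local delivery

Router G > Router F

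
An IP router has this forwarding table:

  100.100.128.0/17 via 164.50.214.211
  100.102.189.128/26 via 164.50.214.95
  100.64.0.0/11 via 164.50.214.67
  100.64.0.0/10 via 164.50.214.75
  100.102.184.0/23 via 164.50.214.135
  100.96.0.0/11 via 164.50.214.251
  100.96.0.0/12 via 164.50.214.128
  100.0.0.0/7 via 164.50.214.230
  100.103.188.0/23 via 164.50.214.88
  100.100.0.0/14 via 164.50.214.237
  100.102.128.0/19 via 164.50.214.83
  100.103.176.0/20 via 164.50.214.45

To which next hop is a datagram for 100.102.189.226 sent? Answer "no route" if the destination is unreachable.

164.50.214.237

Routes whose prefix contains 100.102.189.226:
  100.0.0.0/7 (100.0.0.0 - 101.255.255.255) -> 164.50.214.230
  100.64.0.0/10 (100.64.0.0 - 100.127.255.255) -> 164.50.214.75
  100.96.0.0/11 (100.96.0.0 - 100.127.255.255) -> 164.50.214.251
  100.96.0.0/12 (100.96.0.0 - 100.111.255.255) -> 164.50.214.128
  100.100.0.0/14 (100.100.0.0 - 100.103.255.255) -> 164.50.214.237
More-specific entries that do NOT match:
  100.102.189.128/26 (100.102.189.128 - 100.102.189.191) does not contain 100.102.189.226
  100.102.184.0/23 (100.102.184.0 - 100.102.185.255) does not contain 100.102.189.226
  100.103.188.0/23 (100.103.188.0 - 100.103.189.255) does not contain 100.102.189.226
  100.103.176.0/20 (100.103.176.0 - 100.103.191.255) does not contain 100.102.189.226
  100.102.128.0/19 (100.102.128.0 - 100.102.159.255) does not contain 100.102.189.226
  100.100.128.0/17 (100.100.128.0 - 100.100.255.255) does not contain 100.102.189.226
Longest matching prefix is /14 -> next hop 164.50.214.237.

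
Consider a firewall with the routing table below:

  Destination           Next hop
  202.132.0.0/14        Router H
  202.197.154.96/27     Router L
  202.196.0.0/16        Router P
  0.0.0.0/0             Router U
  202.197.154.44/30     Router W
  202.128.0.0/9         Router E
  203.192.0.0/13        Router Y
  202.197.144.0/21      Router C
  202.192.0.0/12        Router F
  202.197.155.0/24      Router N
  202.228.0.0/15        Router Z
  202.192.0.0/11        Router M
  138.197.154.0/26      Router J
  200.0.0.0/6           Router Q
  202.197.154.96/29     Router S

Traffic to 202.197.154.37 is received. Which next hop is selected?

Routes whose prefix contains 202.197.154.37:
  0.0.0.0/0 (default, matches everything) -> Router U
  200.0.0.0/6 (200.0.0.0 - 203.255.255.255) -> Router Q
  202.128.0.0/9 (202.128.0.0 - 202.255.255.255) -> Router E
  202.192.0.0/11 (202.192.0.0 - 202.223.255.255) -> Router M
  202.192.0.0/12 (202.192.0.0 - 202.207.255.255) -> Router F
More-specific entries that do NOT match:
  202.197.154.44/30 (202.197.154.44 - 202.197.154.47) does not contain 202.197.154.37
  202.197.154.96/29 (202.197.154.96 - 202.197.154.103) does not contain 202.197.154.37
  202.197.154.96/27 (202.197.154.96 - 202.197.154.127) does not contain 202.197.154.37
  138.197.154.0/26 (138.197.154.0 - 138.197.154.63) does not contain 202.197.154.37
  202.197.155.0/24 (202.197.155.0 - 202.197.155.255) does not contain 202.197.154.37
  202.197.144.0/21 (202.197.144.0 - 202.197.151.255) does not contain 202.197.154.37
  202.196.0.0/16 (202.196.0.0 - 202.196.255.255) does not contain 202.197.154.37
  202.228.0.0/15 (202.228.0.0 - 202.229.255.255) does not contain 202.197.154.37
  202.132.0.0/14 (202.132.0.0 - 202.135.255.255) does not contain 202.197.154.37
  203.192.0.0/13 (203.192.0.0 - 203.199.255.255) does not contain 202.197.154.37
Longest matching prefix is /12 -> next hop Router F.

Router F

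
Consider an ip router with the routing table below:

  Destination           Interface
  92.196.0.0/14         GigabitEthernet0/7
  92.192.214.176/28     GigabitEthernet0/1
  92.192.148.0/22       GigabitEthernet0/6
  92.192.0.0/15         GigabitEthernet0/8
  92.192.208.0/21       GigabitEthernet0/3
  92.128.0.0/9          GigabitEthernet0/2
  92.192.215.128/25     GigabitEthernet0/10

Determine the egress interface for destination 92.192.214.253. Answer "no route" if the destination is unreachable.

Routes whose prefix contains 92.192.214.253:
  92.128.0.0/9 (92.128.0.0 - 92.255.255.255) -> GigabitEthernet0/2
  92.192.0.0/15 (92.192.0.0 - 92.193.255.255) -> GigabitEthernet0/8
  92.192.208.0/21 (92.192.208.0 - 92.192.215.255) -> GigabitEthernet0/3
More-specific entries that do NOT match:
  92.192.214.176/28 (92.192.214.176 - 92.192.214.191) does not contain 92.192.214.253
  92.192.215.128/25 (92.192.215.128 - 92.192.215.255) does not contain 92.192.214.253
  92.192.148.0/22 (92.192.148.0 - 92.192.151.255) does not contain 92.192.214.253
Longest matching prefix is /21 -> interface GigabitEthernet0/3.

GigabitEthernet0/3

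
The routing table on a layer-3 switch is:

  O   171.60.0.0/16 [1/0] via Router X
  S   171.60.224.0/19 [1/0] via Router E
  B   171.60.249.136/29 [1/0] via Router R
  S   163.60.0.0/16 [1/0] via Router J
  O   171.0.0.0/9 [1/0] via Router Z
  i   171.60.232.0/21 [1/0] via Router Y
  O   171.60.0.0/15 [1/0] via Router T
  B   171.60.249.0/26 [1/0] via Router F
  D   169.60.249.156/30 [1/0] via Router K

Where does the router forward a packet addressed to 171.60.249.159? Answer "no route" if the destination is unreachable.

Routes whose prefix contains 171.60.249.159:
  171.0.0.0/9 (171.0.0.0 - 171.127.255.255) -> Router Z
  171.60.0.0/15 (171.60.0.0 - 171.61.255.255) -> Router T
  171.60.0.0/16 (171.60.0.0 - 171.60.255.255) -> Router X
  171.60.224.0/19 (171.60.224.0 - 171.60.255.255) -> Router E
More-specific entries that do NOT match:
  169.60.249.156/30 (169.60.249.156 - 169.60.249.159) does not contain 171.60.249.159
  171.60.249.136/29 (171.60.249.136 - 171.60.249.143) does not contain 171.60.249.159
  171.60.249.0/26 (171.60.249.0 - 171.60.249.63) does not contain 171.60.249.159
  171.60.232.0/21 (171.60.232.0 - 171.60.239.255) does not contain 171.60.249.159
Longest matching prefix is /19 -> next hop Router E.

Router E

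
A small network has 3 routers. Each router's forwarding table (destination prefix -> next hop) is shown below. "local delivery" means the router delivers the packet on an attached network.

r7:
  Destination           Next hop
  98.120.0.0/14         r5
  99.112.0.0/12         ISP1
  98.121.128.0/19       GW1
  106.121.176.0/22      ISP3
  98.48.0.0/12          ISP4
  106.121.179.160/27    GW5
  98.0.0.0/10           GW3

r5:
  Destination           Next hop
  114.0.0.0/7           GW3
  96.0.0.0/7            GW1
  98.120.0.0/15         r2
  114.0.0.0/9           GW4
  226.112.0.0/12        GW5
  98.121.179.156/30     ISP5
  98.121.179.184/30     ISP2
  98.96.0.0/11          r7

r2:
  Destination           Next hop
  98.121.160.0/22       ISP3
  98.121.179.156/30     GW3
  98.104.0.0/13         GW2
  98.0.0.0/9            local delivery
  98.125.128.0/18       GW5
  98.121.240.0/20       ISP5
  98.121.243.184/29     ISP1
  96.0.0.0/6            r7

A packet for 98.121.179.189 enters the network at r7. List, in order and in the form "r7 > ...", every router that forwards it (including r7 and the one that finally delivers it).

At r7: longest match for 98.121.179.189 is 98.120.0.0/14 -> r5
At r5: longest match for 98.121.179.189 is 98.120.0.0/15 -> r2
At r2: longest match for 98.121.179.189 is 98.0.0.0/9 -> local delivery

r7 > r5 > r2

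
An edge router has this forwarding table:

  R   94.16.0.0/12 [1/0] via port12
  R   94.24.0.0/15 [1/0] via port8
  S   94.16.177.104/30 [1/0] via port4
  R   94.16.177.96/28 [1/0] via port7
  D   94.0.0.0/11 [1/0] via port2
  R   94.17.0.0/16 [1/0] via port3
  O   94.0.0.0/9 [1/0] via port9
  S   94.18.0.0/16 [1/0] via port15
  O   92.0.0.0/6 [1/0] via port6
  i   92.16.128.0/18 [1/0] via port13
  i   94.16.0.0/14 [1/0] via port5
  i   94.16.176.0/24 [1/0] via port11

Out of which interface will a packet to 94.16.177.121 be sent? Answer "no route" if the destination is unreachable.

Routes whose prefix contains 94.16.177.121:
  92.0.0.0/6 (92.0.0.0 - 95.255.255.255) -> port6
  94.0.0.0/9 (94.0.0.0 - 94.127.255.255) -> port9
  94.0.0.0/11 (94.0.0.0 - 94.31.255.255) -> port2
  94.16.0.0/12 (94.16.0.0 - 94.31.255.255) -> port12
  94.16.0.0/14 (94.16.0.0 - 94.19.255.255) -> port5
More-specific entries that do NOT match:
  94.16.177.104/30 (94.16.177.104 - 94.16.177.107) does not contain 94.16.177.121
  94.16.177.96/28 (94.16.177.96 - 94.16.177.111) does not contain 94.16.177.121
  94.16.176.0/24 (94.16.176.0 - 94.16.176.255) does not contain 94.16.177.121
  92.16.128.0/18 (92.16.128.0 - 92.16.191.255) does not contain 94.16.177.121
  94.17.0.0/16 (94.17.0.0 - 94.17.255.255) does not contain 94.16.177.121
  94.18.0.0/16 (94.18.0.0 - 94.18.255.255) does not contain 94.16.177.121
  94.24.0.0/15 (94.24.0.0 - 94.25.255.255) does not contain 94.16.177.121
Longest matching prefix is /14 -> interface port5.

port5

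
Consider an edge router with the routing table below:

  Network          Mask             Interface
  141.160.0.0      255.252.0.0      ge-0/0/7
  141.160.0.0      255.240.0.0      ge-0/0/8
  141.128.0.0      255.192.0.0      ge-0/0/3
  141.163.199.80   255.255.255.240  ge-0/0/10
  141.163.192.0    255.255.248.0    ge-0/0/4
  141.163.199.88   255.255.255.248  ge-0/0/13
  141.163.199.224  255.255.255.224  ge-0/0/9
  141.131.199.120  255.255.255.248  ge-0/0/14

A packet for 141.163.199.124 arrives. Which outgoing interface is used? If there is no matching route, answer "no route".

Routes whose prefix contains 141.163.199.124:
  141.128.0.0/10 (141.128.0.0 - 141.191.255.255) -> ge-0/0/3
  141.160.0.0/12 (141.160.0.0 - 141.175.255.255) -> ge-0/0/8
  141.160.0.0/14 (141.160.0.0 - 141.163.255.255) -> ge-0/0/7
  141.163.192.0/21 (141.163.192.0 - 141.163.199.255) -> ge-0/0/4
More-specific entries that do NOT match:
  141.163.199.88/29 (141.163.199.88 - 141.163.199.95) does not contain 141.163.199.124
  141.131.199.120/29 (141.131.199.120 - 141.131.199.127) does not contain 141.163.199.124
  141.163.199.80/28 (141.163.199.80 - 141.163.199.95) does not contain 141.163.199.124
  141.163.199.224/27 (141.163.199.224 - 141.163.199.255) does not contain 141.163.199.124
Longest matching prefix is /21 -> interface ge-0/0/4.

ge-0/0/4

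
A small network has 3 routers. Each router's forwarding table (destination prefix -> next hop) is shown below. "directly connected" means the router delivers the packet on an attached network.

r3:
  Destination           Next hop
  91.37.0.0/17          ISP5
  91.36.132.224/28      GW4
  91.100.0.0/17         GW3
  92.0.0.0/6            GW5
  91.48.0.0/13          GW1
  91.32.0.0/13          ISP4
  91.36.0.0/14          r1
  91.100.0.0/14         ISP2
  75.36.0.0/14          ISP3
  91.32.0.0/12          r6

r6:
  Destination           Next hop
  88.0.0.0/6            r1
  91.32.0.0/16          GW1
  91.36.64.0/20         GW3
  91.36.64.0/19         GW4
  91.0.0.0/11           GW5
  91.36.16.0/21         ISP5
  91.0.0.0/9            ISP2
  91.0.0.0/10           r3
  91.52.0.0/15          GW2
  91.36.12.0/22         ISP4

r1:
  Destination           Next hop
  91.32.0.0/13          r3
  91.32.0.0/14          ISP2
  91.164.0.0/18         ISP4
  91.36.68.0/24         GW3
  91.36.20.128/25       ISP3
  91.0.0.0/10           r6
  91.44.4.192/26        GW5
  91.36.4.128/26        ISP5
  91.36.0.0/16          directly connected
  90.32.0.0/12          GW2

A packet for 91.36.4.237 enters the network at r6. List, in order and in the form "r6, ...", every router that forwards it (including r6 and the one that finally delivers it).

r6, r3, r1

At r6: longest match for 91.36.4.237 is 91.0.0.0/10 -> r3
At r3: longest match for 91.36.4.237 is 91.36.0.0/14 -> r1
At r1: longest match for 91.36.4.237 is 91.36.0.0/16 -> directly connected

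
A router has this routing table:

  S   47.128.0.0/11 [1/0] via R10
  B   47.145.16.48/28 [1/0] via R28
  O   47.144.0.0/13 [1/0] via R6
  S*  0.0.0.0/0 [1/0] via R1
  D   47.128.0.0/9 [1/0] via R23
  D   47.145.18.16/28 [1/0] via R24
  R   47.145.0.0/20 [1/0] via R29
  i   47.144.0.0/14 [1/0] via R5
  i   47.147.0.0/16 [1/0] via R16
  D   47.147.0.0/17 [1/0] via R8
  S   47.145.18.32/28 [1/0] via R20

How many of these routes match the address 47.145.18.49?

5

Prefixes containing 47.145.18.49:
  0.0.0.0/0 (default, matches everything)
  47.128.0.0/9 (47.128.0.0 - 47.255.255.255)
  47.128.0.0/11 (47.128.0.0 - 47.159.255.255)
  47.144.0.0/13 (47.144.0.0 - 47.151.255.255)
  47.144.0.0/14 (47.144.0.0 - 47.147.255.255)
Total matching entries: 5.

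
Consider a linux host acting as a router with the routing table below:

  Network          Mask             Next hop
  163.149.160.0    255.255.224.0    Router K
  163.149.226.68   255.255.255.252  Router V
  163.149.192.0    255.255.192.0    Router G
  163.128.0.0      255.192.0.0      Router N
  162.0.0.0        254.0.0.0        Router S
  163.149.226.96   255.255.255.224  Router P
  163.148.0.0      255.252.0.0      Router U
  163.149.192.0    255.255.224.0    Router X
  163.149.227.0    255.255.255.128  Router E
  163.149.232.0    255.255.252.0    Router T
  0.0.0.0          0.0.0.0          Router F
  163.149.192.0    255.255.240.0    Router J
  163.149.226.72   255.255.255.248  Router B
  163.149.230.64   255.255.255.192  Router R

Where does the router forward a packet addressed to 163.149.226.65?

Router G

Routes whose prefix contains 163.149.226.65:
  0.0.0.0/0 (default, matches everything) -> Router F
  162.0.0.0/7 (162.0.0.0 - 163.255.255.255) -> Router S
  163.128.0.0/10 (163.128.0.0 - 163.191.255.255) -> Router N
  163.148.0.0/14 (163.148.0.0 - 163.151.255.255) -> Router U
  163.149.192.0/18 (163.149.192.0 - 163.149.255.255) -> Router G
More-specific entries that do NOT match:
  163.149.226.68/30 (163.149.226.68 - 163.149.226.71) does not contain 163.149.226.65
  163.149.226.72/29 (163.149.226.72 - 163.149.226.79) does not contain 163.149.226.65
  163.149.226.96/27 (163.149.226.96 - 163.149.226.127) does not contain 163.149.226.65
  163.149.230.64/26 (163.149.230.64 - 163.149.230.127) does not contain 163.149.226.65
  163.149.227.0/25 (163.149.227.0 - 163.149.227.127) does not contain 163.149.226.65
  163.149.232.0/22 (163.149.232.0 - 163.149.235.255) does not contain 163.149.226.65
  163.149.192.0/20 (163.149.192.0 - 163.149.207.255) does not contain 163.149.226.65
  163.149.160.0/19 (163.149.160.0 - 163.149.191.255) does not contain 163.149.226.65
  163.149.192.0/19 (163.149.192.0 - 163.149.223.255) does not contain 163.149.226.65
Longest matching prefix is /18 -> next hop Router G.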